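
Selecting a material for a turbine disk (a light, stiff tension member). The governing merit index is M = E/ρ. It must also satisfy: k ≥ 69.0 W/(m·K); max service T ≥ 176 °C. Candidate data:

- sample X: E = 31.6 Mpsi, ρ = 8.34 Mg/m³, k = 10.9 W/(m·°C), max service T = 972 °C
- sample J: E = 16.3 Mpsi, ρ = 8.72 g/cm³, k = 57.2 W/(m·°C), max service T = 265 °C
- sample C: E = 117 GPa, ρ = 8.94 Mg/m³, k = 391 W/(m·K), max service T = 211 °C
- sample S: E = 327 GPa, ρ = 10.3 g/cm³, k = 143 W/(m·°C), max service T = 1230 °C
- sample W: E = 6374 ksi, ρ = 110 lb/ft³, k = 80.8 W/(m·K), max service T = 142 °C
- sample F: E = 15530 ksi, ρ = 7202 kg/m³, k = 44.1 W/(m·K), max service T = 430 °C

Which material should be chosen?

Screen on constraints: k ≥ 69.0 W/(m·K); max service T ≥ 176 °C. Survivors: sample C, sample S.
Convert each candidate to consistent units, then evaluate M:
  sample C: E = 117.0 GPa, ρ = 8940 kg/m³
  sample S: E = 327.0 GPa, ρ = 10300 kg/m³
  sample S: M = 31.7 MN·m/kg
  sample C: M = 13.1 MN·m/kg
Sample S has the largest M.

sample S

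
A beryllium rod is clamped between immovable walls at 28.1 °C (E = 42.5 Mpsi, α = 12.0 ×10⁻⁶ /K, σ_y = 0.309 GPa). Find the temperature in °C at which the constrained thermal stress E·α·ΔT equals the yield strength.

116 °C

E = 42.5 Mpsi = 293.0 GPa.
σ_y = 0.309 GPa = 309.0 MPa.
E·α·ΔT = 309.0 MPa ⇒ ΔT = 309.0 / (293.0×10³ × 12.0×10⁻⁶) = 87.88 K.
T = 28.1 + 87.88 = 116.0 °C.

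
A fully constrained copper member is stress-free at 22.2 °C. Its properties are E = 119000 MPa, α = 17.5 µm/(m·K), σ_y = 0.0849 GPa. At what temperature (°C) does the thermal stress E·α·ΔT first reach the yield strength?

63.0 °C

E = 119000 MPa = 119.0 GPa.
σ_y = 0.0849 GPa = 84.90 MPa.
E·α·ΔT = 84.90 MPa ⇒ ΔT = 84.90 / (119.0×10³ × 17.5×10⁻⁶) = 40.77 K.
T = 22.2 + 40.77 = 62.97 °C.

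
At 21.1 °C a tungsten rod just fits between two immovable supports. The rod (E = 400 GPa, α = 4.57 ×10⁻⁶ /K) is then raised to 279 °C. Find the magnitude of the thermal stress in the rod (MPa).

ΔT = 257.9 K. Constrained thermal stress σ = E·α·ΔT = 400.0×10³ MPa × 4.57×10⁻⁶ × 257.9 = 471 MPa (compressive).

471 MPa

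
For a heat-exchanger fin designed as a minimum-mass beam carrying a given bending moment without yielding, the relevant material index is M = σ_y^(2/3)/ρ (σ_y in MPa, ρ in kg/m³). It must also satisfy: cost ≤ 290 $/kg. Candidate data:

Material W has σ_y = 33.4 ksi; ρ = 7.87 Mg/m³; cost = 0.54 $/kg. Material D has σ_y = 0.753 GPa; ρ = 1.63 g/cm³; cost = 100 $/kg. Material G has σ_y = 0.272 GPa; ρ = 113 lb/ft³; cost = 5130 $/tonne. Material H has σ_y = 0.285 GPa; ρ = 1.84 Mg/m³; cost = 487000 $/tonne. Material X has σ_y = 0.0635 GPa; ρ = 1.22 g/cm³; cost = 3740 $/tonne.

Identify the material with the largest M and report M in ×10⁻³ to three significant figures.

Screen on constraints: cost ≤ 290 $/kg. Survivors: material W, material D, material G, material X.
Convert each candidate to consistent units, then evaluate M:
  material W: σ_y = 230.3 MPa, ρ = 7870 kg/m³
  material D: σ_y = 753.0 MPa, ρ = 1630 kg/m³
  material G: σ_y = 272.0 MPa, ρ = 1810 kg/m³
  material X: σ_y = 63.50 MPa, ρ = 1220 kg/m³
  material D: M = 50.8×10⁻³
  material G: M = 23.2×10⁻³
  material X: M = 13.0×10⁻³
  material W: M = 4.77×10⁻³
Material D has the largest M.

material D, M = 50.8×10⁻³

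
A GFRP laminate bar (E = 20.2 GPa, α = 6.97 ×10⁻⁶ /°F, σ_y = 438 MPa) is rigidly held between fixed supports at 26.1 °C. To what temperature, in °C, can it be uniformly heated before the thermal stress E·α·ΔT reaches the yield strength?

α = 6.97×10⁻⁶/°F × 9/5 = 12.5×10⁻⁶/K.
E·α·ΔT = 438.0 MPa ⇒ ΔT = 438.0 / (20.20×10³ × 12.5×10⁻⁶) = 1728 K.
T = 26.1 + 1728 = 1754 °C.

1750 °C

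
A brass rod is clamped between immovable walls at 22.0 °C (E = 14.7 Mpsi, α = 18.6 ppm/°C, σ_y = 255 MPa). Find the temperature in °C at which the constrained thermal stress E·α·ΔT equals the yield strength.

157 °C

E = 14.7 Mpsi = 101.4 GPa.
E·α·ΔT = 255.0 MPa ⇒ ΔT = 255.0 / (101.4×10³ × 18.6×10⁻⁶) = 135.3 K.
T = 22.0 + 135.3 = 157.3 °C.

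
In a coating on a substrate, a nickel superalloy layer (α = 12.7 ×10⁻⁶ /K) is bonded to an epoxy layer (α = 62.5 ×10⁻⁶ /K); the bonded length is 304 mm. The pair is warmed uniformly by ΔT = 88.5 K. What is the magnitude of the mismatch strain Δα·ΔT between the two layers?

Δα = |12.7 − 62.5|×10⁻⁶/K = 49.8×10⁻⁶/K.
Mismatch strain = Δα·ΔT = 49.8×10⁻⁶ × 88.5 = 4.41×10⁻³.

4.41×10⁻³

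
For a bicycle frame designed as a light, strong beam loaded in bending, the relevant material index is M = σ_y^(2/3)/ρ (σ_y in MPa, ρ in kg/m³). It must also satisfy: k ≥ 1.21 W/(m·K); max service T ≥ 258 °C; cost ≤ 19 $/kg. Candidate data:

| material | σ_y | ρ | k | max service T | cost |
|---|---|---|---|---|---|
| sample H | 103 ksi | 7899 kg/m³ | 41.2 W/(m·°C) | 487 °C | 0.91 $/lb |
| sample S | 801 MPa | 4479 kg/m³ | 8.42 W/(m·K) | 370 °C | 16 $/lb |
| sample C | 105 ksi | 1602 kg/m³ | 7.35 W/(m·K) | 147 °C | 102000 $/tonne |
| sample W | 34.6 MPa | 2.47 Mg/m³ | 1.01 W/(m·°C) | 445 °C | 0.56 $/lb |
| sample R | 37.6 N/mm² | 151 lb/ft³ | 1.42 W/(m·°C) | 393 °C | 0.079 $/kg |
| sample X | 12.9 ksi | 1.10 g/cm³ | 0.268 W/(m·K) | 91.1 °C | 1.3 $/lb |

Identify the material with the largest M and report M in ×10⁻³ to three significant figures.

Screen on constraints: k ≥ 1.21 W/(m·K); max service T ≥ 258 °C; cost ≤ 19 $/kg. Survivors: sample H, sample R.
Putting every candidate on a common basis:
  sample H: σ_y = 710.2 MPa, ρ = 7899 kg/m³
  sample R: σ_y = 37.60 MPa, ρ = 2419 kg/m³
  sample H: M = 10.1×10⁻³
  sample R: M = 4.64×10⁻³
Highest index: sample H.

sample H, M = 10.1×10⁻³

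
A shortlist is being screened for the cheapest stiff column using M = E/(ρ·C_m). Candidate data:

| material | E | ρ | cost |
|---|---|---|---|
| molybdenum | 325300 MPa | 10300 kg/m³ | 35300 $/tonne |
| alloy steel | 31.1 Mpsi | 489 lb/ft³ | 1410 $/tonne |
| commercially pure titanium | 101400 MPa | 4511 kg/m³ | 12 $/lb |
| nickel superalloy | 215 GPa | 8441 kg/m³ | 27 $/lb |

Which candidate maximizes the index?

After converting to SI:
  molybdenum: E = 325.3 GPa, ρ = 10300 kg/m³, cost = 35.30 $/kg
  alloy steel: E = 214.4 GPa, ρ = 7833 kg/m³, cost = 1.410 $/kg
  commercially pure titanium: E = 101.4 GPa, ρ = 4511 kg/m³, cost = 26.46 $/kg
  nickel superalloy: E = 215.0 GPa, ρ = 8441 kg/m³, cost = 59.52 $/kg
  alloy steel: M = 19.4 MN·m per $
  molybdenum: M = 0.895 MN·m per $
  commercially pure titanium: M = 0.850 MN·m per $
  nickel superalloy: M = 0.428 MN·m per $
Highest index: alloy steel.

alloy steel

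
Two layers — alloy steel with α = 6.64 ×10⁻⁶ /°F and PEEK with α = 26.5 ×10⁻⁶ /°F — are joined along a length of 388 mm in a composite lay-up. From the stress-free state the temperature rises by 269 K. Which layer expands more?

PEEK

alloy steel: α = 6.64×10⁻⁶/°F × 9/5 = 12.0×10⁻⁶/K.
PEEK: α = 26.5×10⁻⁶/°F × 9/5 = 47.7×10⁻⁶/K.
α(alloy steel) = 12.0×10⁻⁶/K vs α(PEEK) = 47.7×10⁻⁶/K.
Higher α expands more for the same ΔT: PEEK.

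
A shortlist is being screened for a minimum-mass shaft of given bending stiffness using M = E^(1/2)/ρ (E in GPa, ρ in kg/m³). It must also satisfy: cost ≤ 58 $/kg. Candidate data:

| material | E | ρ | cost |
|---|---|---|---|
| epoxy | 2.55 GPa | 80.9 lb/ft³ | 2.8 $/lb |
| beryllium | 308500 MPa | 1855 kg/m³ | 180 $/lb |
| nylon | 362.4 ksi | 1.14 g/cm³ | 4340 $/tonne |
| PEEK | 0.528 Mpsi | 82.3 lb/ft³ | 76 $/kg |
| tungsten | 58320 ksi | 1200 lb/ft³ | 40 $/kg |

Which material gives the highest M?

Screen on constraints: cost ≤ 58 $/kg. Survivors: epoxy, nylon, tungsten.
Putting every candidate on a common basis:
  epoxy: E = 2.550 GPa, ρ = 1296 kg/m³
  nylon: E = 2.499 GPa, ρ = 1140 kg/m³
  tungsten: E = 402.1 GPa, ρ = 19220 kg/m³
  nylon: M = 1.39×10⁻³
  epoxy: M = 1.23×10⁻³
  tungsten: M = 1.04×10⁻³
Nylon ranks first.

nylon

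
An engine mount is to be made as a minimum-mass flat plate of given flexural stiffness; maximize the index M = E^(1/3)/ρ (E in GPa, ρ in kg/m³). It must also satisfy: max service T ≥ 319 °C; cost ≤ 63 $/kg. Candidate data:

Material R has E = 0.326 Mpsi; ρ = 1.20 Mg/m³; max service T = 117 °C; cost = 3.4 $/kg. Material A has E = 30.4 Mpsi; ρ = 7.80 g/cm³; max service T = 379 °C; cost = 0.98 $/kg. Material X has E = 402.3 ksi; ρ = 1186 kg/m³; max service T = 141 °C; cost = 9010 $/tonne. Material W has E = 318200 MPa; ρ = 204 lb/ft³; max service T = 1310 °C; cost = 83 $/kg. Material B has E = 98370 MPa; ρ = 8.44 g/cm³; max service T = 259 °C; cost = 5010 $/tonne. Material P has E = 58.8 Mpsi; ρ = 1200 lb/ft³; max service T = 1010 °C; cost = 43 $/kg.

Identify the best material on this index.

material A

Screen on constraints: max service T ≥ 319 °C; cost ≤ 63 $/kg. Survivors: material A, material P.
In SI units:
  material A: E = 209.6 GPa, ρ = 7800 kg/m³
  material P: E = 405.4 GPa, ρ = 19220 kg/m³
  material A: M = 0.762×10⁻³
  material P: M = 0.385×10⁻³
The maximum is for material A.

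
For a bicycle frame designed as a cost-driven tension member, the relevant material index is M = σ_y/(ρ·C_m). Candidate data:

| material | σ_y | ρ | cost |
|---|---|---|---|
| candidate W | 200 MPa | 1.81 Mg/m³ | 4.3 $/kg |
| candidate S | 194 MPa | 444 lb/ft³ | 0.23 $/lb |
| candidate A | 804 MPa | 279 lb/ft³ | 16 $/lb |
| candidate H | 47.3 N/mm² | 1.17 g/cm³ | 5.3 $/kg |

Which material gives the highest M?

candidate S

After converting to SI:
  candidate W: σ_y = 200.0 MPa, ρ = 1810 kg/m³, cost = 4.300 $/kg
  candidate S: σ_y = 194.0 MPa, ρ = 7112 kg/m³, cost = 0.5071 $/kg
  candidate A: σ_y = 804.0 MPa, ρ = 4469 kg/m³, cost = 35.27 $/kg
  candidate H: σ_y = 47.30 MPa, ρ = 1170 kg/m³, cost = 5.300 $/kg
  candidate S: M = 53.8 kN·m per $
  candidate W: M = 25.7 kN·m per $
  candidate H: M = 7.63 kN·m per $
  candidate A: M = 5.10 kN·m per $
Candidate S ranks first.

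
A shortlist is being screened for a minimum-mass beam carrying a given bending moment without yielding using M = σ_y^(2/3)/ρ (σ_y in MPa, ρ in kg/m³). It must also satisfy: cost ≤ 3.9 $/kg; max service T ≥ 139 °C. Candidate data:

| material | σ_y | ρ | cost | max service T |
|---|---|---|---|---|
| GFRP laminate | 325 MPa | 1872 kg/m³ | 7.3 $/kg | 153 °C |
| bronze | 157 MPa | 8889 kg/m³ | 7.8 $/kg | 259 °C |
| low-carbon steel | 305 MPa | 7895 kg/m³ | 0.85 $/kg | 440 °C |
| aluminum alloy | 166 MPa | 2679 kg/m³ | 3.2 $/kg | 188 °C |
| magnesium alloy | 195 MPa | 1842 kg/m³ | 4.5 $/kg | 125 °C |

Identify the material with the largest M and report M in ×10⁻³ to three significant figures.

Screen on constraints: cost ≤ 3.9 $/kg; max service T ≥ 139 °C. Survivors: low-carbon steel, aluminum alloy.
Computing M directly (units already consistent):
  aluminum alloy: M = 11.3×10⁻³
  low-carbon steel: M = 5.74×10⁻³
Highest index: aluminum alloy.

aluminum alloy, M = 11.3×10⁻³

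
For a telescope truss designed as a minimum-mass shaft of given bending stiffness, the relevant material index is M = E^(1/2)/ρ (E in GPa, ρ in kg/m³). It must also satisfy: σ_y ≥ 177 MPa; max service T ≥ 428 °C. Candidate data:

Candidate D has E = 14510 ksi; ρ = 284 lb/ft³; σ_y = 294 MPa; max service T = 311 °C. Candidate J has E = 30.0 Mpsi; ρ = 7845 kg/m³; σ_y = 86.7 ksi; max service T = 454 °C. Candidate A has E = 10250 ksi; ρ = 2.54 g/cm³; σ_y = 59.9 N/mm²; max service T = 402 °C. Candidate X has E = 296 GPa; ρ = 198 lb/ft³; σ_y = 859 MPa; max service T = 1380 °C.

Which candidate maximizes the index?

Screen on constraints: σ_y ≥ 177 MPa; max service T ≥ 428 °C. Survivors: candidate J, candidate X.
After converting to SI:
  candidate J: E = 206.8 GPa, ρ = 7845 kg/m³
  candidate X: E = 296.0 GPa, ρ = 3172 kg/m³
  candidate X: M = 5.42×10⁻³
  candidate J: M = 1.83×10⁻³
The maximum is for candidate X.

candidate X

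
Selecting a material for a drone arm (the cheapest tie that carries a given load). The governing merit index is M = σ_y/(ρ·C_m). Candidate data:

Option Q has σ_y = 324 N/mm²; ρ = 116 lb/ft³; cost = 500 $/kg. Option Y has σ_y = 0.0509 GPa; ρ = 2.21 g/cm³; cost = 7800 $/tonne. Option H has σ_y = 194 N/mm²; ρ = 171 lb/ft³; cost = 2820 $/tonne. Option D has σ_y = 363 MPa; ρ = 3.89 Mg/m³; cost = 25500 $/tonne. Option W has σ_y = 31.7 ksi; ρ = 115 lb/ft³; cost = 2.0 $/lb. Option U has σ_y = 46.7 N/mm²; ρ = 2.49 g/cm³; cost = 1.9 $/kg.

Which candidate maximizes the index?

In SI units:
  option Q: σ_y = 324.0 MPa, ρ = 1858 kg/m³, cost = 500.0 $/kg
  option Y: σ_y = 50.90 MPa, ρ = 2210 kg/m³, cost = 7.800 $/kg
  option H: σ_y = 194.0 MPa, ρ = 2739 kg/m³, cost = 2.820 $/kg
  option D: σ_y = 363.0 MPa, ρ = 3890 kg/m³, cost = 25.50 $/kg
  option W: σ_y = 218.6 MPa, ρ = 1842 kg/m³, cost = 4.409 $/kg
  option U: σ_y = 46.70 MPa, ρ = 2490 kg/m³, cost = 1.900 $/kg
  option W: M = 26.9 kN·m per $
  option H: M = 25.1 kN·m per $
  option U: M = 9.87 kN·m per $
  option D: M = 3.66 kN·m per $
  option Y: M = 2.95 kN·m per $
  option Q: M = 0.349 kN·m per $
Highest index: option W.

option W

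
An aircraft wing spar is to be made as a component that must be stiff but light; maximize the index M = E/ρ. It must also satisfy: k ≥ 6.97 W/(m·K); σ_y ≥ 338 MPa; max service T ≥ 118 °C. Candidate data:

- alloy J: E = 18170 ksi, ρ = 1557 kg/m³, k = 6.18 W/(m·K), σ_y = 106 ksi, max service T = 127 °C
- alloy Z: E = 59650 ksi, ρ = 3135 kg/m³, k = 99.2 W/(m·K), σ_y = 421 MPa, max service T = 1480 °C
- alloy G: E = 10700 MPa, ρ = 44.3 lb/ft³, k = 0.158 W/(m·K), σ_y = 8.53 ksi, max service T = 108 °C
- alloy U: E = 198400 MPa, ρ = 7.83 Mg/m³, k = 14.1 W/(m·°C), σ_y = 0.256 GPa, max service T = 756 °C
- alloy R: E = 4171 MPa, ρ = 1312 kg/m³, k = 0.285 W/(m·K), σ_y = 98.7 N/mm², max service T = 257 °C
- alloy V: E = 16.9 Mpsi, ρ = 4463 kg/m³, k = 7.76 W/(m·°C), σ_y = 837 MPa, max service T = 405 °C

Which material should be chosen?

Screen on constraints: k ≥ 6.97 W/(m·K); σ_y ≥ 338 MPa; max service T ≥ 118 °C. Survivors: alloy Z, alloy V.
Putting every candidate on a common basis:
  alloy Z: E = 411.3 GPa, ρ = 3135 kg/m³
  alloy V: E = 116.5 GPa, ρ = 4463 kg/m³
  alloy Z: M = 131 MN·m/kg
  alloy V: M = 26.1 MN·m/kg
Alloy Z ranks first.

alloy Z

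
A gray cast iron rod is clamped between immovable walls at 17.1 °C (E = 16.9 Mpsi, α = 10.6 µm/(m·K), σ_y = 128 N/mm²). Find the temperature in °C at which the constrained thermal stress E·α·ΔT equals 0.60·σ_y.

79.3 °C

E = 16.9 Mpsi = 116.5 GPa.
σ_y = 128 N/mm² = 128.0 MPa.
E·α·ΔT = 76.80 MPa ⇒ ΔT = 76.80 / (116.5×10³ × 10.6×10⁻⁶) = 62.18 K.
T = 17.1 + 62.18 = 79.28 °C.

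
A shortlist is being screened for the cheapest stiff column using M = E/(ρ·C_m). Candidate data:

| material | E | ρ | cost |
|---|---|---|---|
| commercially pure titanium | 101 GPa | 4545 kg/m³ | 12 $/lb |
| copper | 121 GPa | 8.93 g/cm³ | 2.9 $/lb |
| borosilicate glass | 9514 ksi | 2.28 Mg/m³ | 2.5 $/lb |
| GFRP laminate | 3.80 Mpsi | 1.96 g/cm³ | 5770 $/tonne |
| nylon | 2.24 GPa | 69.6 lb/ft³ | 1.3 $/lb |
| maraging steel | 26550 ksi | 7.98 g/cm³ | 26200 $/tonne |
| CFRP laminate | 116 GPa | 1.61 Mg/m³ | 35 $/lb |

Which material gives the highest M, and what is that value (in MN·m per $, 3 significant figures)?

borosilicate glass, M = 5.22 MN·m per $

Convert each candidate to consistent units, then evaluate M:
  commercially pure titanium: E = 101.0 GPa, ρ = 4545 kg/m³, cost = 26.46 $/kg
  copper: E = 121.0 GPa, ρ = 8930 kg/m³, cost = 6.393 $/kg
  borosilicate glass: E = 65.60 GPa, ρ = 2280 kg/m³, cost = 5.511 $/kg
  GFRP laminate: E = 26.20 GPa, ρ = 1960 kg/m³, cost = 5.770 $/kg
  nylon: E = 2.240 GPa, ρ = 1115 kg/m³, cost = 2.866 $/kg
  maraging steel: E = 183.1 GPa, ρ = 7980 kg/m³, cost = 26.20 $/kg
  CFRP laminate: E = 116.0 GPa, ρ = 1610 kg/m³, cost = 77.16 $/kg
  borosilicate glass: M = 5.22 MN·m per $
  GFRP laminate: M = 2.32 MN·m per $
  copper: M = 2.12 MN·m per $
  CFRP laminate: M = 0.934 MN·m per $
  maraging steel: M = 0.876 MN·m per $
  commercially pure titanium: M = 0.840 MN·m per $
  nylon: M = 0.701 MN·m per $
Borosilicate glass has the largest M.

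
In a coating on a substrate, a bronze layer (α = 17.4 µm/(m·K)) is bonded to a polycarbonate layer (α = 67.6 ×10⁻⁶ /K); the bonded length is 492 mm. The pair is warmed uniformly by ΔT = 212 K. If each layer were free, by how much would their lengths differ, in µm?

5240 µm

Δα = |17.4 − 67.6|×10⁻⁶/K = 50.2×10⁻⁶/K.
ΔL_mismatch = Δα·L·ΔT = 50.2×10⁻⁶ × 492.0 mm × 212.0 K = 5240 µm.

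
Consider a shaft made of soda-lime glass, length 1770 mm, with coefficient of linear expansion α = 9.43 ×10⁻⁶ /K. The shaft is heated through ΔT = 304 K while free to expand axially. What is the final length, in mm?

ΔL = α·L₀·ΔT = 9.43×10⁻⁶ × 1770 mm × 304.0 K = 5.07 mm.
L = L₀ + ΔL = 1770 + 5.07 = 1775.1 mm.

1775.1 mm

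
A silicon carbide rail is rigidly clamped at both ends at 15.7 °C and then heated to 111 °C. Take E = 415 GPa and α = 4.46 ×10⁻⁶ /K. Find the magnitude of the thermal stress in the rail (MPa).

ΔT = 95.30 K. Constrained thermal stress σ = E·α·ΔT = 415.0×10³ MPa × 4.46×10⁻⁶ × 95.30 = 176 MPa (compressive).

176 MPa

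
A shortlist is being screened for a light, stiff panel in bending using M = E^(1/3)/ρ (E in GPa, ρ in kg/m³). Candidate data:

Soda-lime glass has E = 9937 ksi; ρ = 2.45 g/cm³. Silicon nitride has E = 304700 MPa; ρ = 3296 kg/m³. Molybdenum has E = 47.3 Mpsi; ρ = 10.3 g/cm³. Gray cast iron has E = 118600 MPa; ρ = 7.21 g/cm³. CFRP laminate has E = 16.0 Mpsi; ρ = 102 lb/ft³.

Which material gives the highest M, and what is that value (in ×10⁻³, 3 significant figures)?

In SI units:
  soda-lime glass: E = 68.51 GPa, ρ = 2450 kg/m³
  silicon nitride: E = 304.7 GPa, ρ = 3296 kg/m³
  molybdenum: E = 326.1 GPa, ρ = 10300 kg/m³
  gray cast iron: E = 118.6 GPa, ρ = 7210 kg/m³
  CFRP laminate: E = 110.3 GPa, ρ = 1634 kg/m³
  CFRP laminate: M = 2.94×10⁻³
  silicon nitride: M = 2.04×10⁻³
  soda-lime glass: M = 1.67×10⁻³
  gray cast iron: M = 0.681×10⁻³
  molybdenum: M = 0.668×10⁻³
CFRP laminate has the largest M.

CFRP laminate, M = 2.94×10⁻³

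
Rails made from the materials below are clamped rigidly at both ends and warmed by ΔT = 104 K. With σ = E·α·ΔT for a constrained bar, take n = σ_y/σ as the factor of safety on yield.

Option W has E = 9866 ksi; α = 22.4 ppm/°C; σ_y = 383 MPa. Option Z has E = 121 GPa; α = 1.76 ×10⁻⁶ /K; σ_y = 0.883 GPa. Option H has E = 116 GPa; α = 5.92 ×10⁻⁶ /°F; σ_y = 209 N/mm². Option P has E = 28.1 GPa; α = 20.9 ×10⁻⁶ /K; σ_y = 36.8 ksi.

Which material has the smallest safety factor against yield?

option H

Per material, after unit conversion:
  option W: E = 68.02, α = 22.4, σ_y = 383.0 → σ = 158 MPa, n = 2.42
  option Z: E = 121.0, α = 1.76, σ_y = 883.0 → σ = 22.1 MPa, n = 39.9
  option H: E = 116.0, α = 10.7, σ_y = 209.0 → σ = 129 MPa, n = 1.63
  option P: E = 28.10, α = 20.9, σ_y = 253.7 → σ = 61.1 MPa, n = 4.15
Option H has the lowest safety factor, n = 1.63.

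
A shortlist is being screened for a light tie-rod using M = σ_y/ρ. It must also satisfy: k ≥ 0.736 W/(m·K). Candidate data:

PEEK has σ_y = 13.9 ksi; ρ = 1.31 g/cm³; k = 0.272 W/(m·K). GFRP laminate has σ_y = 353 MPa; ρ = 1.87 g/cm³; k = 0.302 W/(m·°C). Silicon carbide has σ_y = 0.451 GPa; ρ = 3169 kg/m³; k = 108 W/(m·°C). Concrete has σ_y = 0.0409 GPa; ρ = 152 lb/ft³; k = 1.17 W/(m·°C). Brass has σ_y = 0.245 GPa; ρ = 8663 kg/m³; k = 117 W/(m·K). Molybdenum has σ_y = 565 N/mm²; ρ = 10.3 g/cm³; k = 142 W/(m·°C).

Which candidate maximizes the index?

silicon carbide

Screen on constraints: k ≥ 0.736 W/(m·K). Survivors: silicon carbide, concrete, brass, molybdenum.
Convert each candidate to consistent units, then evaluate M:
  silicon carbide: σ_y = 451.0 MPa, ρ = 3169 kg/m³
  concrete: σ_y = 40.90 MPa, ρ = 2435 kg/m³
  brass: σ_y = 245.0 MPa, ρ = 8663 kg/m³
  molybdenum: σ_y = 565.0 MPa, ρ = 10300 kg/m³
  silicon carbide: M = 142 kN·m/kg
  molybdenum: M = 54.9 kN·m/kg
  brass: M = 28.3 kN·m/kg
  concrete: M = 16.8 kN·m/kg
The maximum is for silicon carbide.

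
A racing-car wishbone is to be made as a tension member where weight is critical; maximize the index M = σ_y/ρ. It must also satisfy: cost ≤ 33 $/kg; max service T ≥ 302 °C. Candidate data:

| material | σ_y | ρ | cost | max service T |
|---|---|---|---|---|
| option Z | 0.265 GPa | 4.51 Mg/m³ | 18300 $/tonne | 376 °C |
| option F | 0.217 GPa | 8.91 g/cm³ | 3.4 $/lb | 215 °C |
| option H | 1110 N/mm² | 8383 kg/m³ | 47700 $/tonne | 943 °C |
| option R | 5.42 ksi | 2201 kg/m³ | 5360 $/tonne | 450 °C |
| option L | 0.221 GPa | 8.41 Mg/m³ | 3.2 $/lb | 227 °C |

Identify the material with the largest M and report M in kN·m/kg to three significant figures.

Screen on constraints: cost ≤ 33 $/kg; max service T ≥ 302 °C. Survivors: option Z, option R.
In SI units:
  option Z: σ_y = 265.0 MPa, ρ = 4510 kg/m³
  option R: σ_y = 37.37 MPa, ρ = 2201 kg/m³
  option Z: M = 58.8 kN·m/kg
  option R: M = 17.0 kN·m/kg
Option Z has the largest M.

option Z, M = 58.8 kN·m/kg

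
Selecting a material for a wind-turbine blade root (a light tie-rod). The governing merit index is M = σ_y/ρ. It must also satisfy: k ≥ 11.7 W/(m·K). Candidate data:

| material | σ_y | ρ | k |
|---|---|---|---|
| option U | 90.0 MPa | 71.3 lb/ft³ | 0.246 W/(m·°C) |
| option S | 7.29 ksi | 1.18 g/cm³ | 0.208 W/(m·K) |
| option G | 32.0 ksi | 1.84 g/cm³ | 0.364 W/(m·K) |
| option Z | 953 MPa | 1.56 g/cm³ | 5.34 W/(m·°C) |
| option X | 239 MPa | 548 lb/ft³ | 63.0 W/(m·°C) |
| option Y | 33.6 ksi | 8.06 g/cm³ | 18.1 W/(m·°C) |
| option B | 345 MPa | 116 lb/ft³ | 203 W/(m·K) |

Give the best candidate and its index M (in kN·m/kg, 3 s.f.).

option B, M = 186 kN·m/kg

Screen on constraints: k ≥ 11.7 W/(m·K). Survivors: option X, option Y, option B.
Normalizing units and computing the index:
  option X: σ_y = 239.0 MPa, ρ = 8778 kg/m³
  option Y: σ_y = 231.7 MPa, ρ = 8060 kg/m³
  option B: σ_y = 345.0 MPa, ρ = 1858 kg/m³
  option B: M = 186 kN·m/kg
  option Y: M = 28.7 kN·m/kg
  option X: M = 27.2 kN·m/kg
The maximum is for option B.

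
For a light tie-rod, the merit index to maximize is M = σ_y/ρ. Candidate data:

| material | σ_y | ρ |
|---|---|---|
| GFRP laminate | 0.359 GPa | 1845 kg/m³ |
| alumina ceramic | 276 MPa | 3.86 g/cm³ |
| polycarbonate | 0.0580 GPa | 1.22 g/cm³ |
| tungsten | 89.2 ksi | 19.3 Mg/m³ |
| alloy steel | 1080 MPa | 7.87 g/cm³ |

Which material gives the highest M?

GFRP laminate

Putting every candidate on a common basis:
  GFRP laminate: σ_y = 359.0 MPa, ρ = 1845 kg/m³
  alumina ceramic: σ_y = 276.0 MPa, ρ = 3860 kg/m³
  polycarbonate: σ_y = 58.00 MPa, ρ = 1220 kg/m³
  tungsten: σ_y = 615.0 MPa, ρ = 19300 kg/m³
  alloy steel: σ_y = 1080 MPa, ρ = 7870 kg/m³
  GFRP laminate: M = 195 kN·m/kg
  alloy steel: M = 137 kN·m/kg
  alumina ceramic: M = 71.5 kN·m/kg
  polycarbonate: M = 47.5 kN·m/kg
  tungsten: M = 31.9 kN·m/kg
GFRP laminate ranks first.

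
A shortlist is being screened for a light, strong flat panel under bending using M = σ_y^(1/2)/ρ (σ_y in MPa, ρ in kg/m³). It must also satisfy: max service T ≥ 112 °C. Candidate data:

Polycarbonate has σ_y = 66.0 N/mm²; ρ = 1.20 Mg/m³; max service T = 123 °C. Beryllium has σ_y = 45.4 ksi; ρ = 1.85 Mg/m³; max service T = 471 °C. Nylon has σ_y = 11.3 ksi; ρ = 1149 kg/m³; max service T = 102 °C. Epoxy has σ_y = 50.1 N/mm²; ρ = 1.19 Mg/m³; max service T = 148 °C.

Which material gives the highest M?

beryllium

Screen on constraints: max service T ≥ 112 °C. Survivors: polycarbonate, beryllium, epoxy.
After converting to SI:
  polycarbonate: σ_y = 66.00 MPa, ρ = 1200 kg/m³
  beryllium: σ_y = 313.0 MPa, ρ = 1850 kg/m³
  epoxy: σ_y = 50.10 MPa, ρ = 1190 kg/m³
  beryllium: M = 9.56×10⁻³
  polycarbonate: M = 6.77×10⁻³
  epoxy: M = 5.95×10⁻³
Highest index: beryllium.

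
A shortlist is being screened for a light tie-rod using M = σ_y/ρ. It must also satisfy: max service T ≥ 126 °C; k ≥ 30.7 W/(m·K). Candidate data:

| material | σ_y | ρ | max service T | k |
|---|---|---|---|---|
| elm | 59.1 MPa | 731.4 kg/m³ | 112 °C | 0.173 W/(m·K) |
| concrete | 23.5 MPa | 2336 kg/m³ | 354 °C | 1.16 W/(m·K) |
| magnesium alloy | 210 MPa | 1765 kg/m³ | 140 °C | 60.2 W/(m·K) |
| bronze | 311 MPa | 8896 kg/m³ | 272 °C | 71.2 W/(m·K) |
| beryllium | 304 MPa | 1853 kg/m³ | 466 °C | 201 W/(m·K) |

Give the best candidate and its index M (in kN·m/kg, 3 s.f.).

beryllium, M = 164 kN·m/kg

Screen on constraints: max service T ≥ 126 °C; k ≥ 30.7 W/(m·K). Survivors: magnesium alloy, bronze, beryllium.
Evaluate M for each candidate:
  beryllium: M = 164 kN·m/kg
  magnesium alloy: M = 119 kN·m/kg
  bronze: M = 35.0 kN·m/kg
Beryllium ranks first.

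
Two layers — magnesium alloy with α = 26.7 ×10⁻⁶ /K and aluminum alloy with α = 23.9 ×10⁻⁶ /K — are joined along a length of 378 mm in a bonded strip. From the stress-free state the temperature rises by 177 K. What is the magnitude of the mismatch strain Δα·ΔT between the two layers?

4.96×10⁻⁴

Δα = |26.7 − 23.9|×10⁻⁶/K = 2.80×10⁻⁶/K.
Mismatch strain = Δα·ΔT = 2.80×10⁻⁶ × 177.0 = 4.96×10⁻⁴.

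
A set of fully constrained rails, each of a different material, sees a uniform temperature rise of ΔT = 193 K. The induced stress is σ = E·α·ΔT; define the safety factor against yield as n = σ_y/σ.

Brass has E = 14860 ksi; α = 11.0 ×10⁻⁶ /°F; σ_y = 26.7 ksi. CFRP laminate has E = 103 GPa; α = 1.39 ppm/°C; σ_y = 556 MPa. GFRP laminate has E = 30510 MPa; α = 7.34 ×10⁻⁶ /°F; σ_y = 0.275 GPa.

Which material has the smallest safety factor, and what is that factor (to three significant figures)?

Per material, after unit conversion:
  brass: E = 102.5, α = 19.8, σ_y = 184.1 → σ = 392 MPa, n = 0.470
  CFRP laminate: E = 103.0, α = 1.39, σ_y = 556.0 → σ = 27.6 MPa, n = 20.1
  GFRP laminate: E = 30.51, α = 13.2, σ_y = 275.0 → σ = 77.8 MPa, n = 3.53
Brass has the lowest safety factor, n = 0.470.

brass, n = 0.470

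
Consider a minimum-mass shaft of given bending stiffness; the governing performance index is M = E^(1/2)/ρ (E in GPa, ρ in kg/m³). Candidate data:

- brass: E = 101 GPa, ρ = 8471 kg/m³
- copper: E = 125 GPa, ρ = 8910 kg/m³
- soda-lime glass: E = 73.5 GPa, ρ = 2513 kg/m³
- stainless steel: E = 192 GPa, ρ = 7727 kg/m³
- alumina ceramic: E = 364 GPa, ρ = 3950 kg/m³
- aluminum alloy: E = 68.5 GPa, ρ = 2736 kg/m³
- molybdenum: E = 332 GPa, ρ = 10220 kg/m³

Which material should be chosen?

alumina ceramic

Computing M directly (units already consistent):
  alumina ceramic: M = 4.83×10⁻³
  soda-lime glass: M = 3.41×10⁻³
  aluminum alloy: M = 3.03×10⁻³
  stainless steel: M = 1.79×10⁻³
  molybdenum: M = 1.78×10⁻³
  copper: M = 1.25×10⁻³
  brass: M = 1.19×10⁻³
The maximum is for alumina ceramic.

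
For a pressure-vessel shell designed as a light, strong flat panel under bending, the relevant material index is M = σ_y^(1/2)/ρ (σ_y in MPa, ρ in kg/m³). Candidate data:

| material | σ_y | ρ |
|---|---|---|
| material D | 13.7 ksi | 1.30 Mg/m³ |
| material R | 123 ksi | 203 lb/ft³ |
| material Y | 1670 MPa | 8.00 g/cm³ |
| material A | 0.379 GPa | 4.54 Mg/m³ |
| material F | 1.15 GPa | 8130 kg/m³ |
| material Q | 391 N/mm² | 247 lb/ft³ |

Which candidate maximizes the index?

material R

Putting every candidate on a common basis:
  material D: σ_y = 94.46 MPa, ρ = 1300 kg/m³
  material R: σ_y = 848.1 MPa, ρ = 3252 kg/m³
  material Y: σ_y = 1670 MPa, ρ = 8000 kg/m³
  material A: σ_y = 379.0 MPa, ρ = 4540 kg/m³
  material F: σ_y = 1150 MPa, ρ = 8130 kg/m³
  material Q: σ_y = 391.0 MPa, ρ = 3957 kg/m³
  material R: M = 8.96×10⁻³
  material D: M = 7.48×10⁻³
  material Y: M = 5.11×10⁻³
  material Q: M = 5.00×10⁻³
  material A: M = 4.29×10⁻³
  material F: M = 4.17×10⁻³
Highest index: material R.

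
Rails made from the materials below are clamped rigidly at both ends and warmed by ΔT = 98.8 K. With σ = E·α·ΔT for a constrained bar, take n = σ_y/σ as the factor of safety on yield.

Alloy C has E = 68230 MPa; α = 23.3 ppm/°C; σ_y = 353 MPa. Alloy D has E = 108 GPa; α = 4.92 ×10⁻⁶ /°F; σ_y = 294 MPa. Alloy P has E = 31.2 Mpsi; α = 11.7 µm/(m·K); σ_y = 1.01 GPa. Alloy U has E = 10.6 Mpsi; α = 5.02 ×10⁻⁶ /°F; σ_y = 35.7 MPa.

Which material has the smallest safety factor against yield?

alloy U

With everything in SI (GPa, ×10⁻⁶/K, MPa):
  alloy C: E = 68.23, α = 23.3, σ_y = 353.0 → σ = 157 MPa, n = 2.25
  alloy D: E = 108.0, α = 8.86, σ_y = 294.0 → σ = 94.5 MPa, n = 3.11
  alloy P: E = 215.1, α = 11.7, σ_y = 1010 → σ = 249 MPa, n = 4.06
  alloy U: E = 73.08, α = 9.04, σ_y = 35.70 → σ = 65.2 MPa, n = 0.547
Alloy U has the lowest safety factor, n = 0.547.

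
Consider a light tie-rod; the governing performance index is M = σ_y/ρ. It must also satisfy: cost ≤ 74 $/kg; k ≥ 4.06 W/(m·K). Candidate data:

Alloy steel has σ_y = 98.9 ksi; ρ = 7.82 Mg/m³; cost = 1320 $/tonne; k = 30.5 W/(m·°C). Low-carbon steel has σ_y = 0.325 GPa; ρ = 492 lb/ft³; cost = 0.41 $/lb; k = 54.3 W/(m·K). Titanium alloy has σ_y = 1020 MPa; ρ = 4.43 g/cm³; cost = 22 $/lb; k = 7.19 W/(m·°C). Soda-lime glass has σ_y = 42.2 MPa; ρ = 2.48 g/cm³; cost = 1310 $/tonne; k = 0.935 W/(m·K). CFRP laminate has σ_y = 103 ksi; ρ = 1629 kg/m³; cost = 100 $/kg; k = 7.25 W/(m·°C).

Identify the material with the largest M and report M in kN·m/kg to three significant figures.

titanium alloy, M = 230 kN·m/kg

Screen on constraints: cost ≤ 74 $/kg; k ≥ 4.06 W/(m·K). Survivors: alloy steel, low-carbon steel, titanium alloy.
Putting every candidate on a common basis:
  alloy steel: σ_y = 681.9 MPa, ρ = 7820 kg/m³
  low-carbon steel: σ_y = 325.0 MPa, ρ = 7881 kg/m³
  titanium alloy: σ_y = 1020 MPa, ρ = 4430 kg/m³
  titanium alloy: M = 230 kN·m/kg
  alloy steel: M = 87.2 kN·m/kg
  low-carbon steel: M = 41.2 kN·m/kg
Highest index: titanium alloy.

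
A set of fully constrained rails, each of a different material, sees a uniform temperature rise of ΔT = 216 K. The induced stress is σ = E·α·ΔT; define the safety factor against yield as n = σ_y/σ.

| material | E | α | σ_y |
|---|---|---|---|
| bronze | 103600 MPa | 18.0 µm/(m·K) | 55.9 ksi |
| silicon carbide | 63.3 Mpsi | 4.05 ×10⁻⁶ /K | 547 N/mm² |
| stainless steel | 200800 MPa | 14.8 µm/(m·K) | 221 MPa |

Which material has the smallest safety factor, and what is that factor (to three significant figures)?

In consistent units (E in GPa, α in ×10⁻⁶/K, σ_y in MPa):
  bronze: E = 103.6, α = 18.0, σ_y = 385.4 → σ = 403 MPa, n = 0.957
  silicon carbide: E = 436.4, α = 4.05, σ_y = 547.0 → σ = 382 MPa, n = 1.43
  stainless steel: E = 200.8, α = 14.8, σ_y = 221.0 → σ = 642 MPa, n = 0.344
Smallest n: stainless steel with n = 0.344.

stainless steel, n = 0.344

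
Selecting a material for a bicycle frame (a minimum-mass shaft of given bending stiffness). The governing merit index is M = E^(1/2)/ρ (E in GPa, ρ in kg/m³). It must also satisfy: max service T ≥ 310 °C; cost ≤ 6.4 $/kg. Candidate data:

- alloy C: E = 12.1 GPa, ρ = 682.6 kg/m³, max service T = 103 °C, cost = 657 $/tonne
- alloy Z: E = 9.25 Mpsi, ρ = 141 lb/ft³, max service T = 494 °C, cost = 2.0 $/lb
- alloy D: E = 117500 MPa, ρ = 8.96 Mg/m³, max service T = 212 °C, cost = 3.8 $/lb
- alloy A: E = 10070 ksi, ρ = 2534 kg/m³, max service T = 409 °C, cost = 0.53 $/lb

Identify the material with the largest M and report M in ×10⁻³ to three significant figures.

Screen on constraints: max service T ≥ 310 °C; cost ≤ 6.4 $/kg. Survivors: alloy Z, alloy A.
Convert each candidate to consistent units, then evaluate M:
  alloy Z: E = 63.78 GPa, ρ = 2259 kg/m³
  alloy A: E = 69.43 GPa, ρ = 2534 kg/m³
  alloy Z: M = 3.54×10⁻³
  alloy A: M = 3.29×10⁻³
Highest index: alloy Z.

alloy Z, M = 3.54×10⁻³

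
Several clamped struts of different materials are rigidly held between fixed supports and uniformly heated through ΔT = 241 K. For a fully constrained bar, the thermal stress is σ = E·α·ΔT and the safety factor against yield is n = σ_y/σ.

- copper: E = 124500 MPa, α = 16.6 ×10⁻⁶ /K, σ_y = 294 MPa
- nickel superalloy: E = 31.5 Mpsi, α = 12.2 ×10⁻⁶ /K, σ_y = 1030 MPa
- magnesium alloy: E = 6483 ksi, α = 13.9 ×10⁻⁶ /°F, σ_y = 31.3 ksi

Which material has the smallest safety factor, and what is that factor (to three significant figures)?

Per material, after unit conversion:
  copper: E = 124.5, α = 16.6, σ_y = 294.0 → σ = 498 MPa, n = 0.590
  nickel superalloy: E = 217.2, α = 12.2, σ_y = 1030 → σ = 639 MPa, n = 1.61
  magnesium alloy: E = 44.70, α = 25.0, σ_y = 215.8 → σ = 270 MPa, n = 0.801
Copper has the lowest safety factor, n = 0.590.

copper, n = 0.590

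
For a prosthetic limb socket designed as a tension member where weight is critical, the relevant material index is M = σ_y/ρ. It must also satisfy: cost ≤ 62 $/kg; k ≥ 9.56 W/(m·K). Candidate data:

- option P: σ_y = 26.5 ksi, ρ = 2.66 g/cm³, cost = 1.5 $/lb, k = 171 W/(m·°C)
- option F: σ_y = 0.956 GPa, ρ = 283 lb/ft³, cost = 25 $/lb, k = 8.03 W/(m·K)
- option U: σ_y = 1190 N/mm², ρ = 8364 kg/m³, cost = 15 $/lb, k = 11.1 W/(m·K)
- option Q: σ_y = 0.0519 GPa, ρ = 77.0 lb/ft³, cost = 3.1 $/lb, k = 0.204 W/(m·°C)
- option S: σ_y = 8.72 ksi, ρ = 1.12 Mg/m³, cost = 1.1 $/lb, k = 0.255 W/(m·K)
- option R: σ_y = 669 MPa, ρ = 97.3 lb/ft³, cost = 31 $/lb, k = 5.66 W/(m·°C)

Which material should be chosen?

Screen on constraints: cost ≤ 62 $/kg; k ≥ 9.56 W/(m·K). Survivors: option P, option U.
Putting every candidate on a common basis:
  option P: σ_y = 182.7 MPa, ρ = 2660 kg/m³
  option U: σ_y = 1190 MPa, ρ = 8364 kg/m³
  option U: M = 142 kN·m/kg
  option P: M = 68.7 kN·m/kg
Option U ranks first.

option U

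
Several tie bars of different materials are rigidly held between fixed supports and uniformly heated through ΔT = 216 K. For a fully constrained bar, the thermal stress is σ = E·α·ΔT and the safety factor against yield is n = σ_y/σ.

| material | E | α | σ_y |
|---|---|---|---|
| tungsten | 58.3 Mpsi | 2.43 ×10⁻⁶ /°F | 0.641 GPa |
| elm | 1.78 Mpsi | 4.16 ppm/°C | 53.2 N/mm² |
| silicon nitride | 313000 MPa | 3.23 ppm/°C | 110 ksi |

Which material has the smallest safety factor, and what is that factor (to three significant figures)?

tungsten, n = 1.69

Per material, after unit conversion:
  tungsten: E = 402.0, α = 4.37, σ_y = 641.0 → σ = 380 MPa, n = 1.69
  elm: E = 12.27, α = 4.16, σ_y = 53.20 → σ = 11.0 MPa, n = 4.82
  silicon nitride: E = 313.0, α = 3.23, σ_y = 758.4 → σ = 218 MPa, n = 3.47
The minimum is tungsten at n = 1.69.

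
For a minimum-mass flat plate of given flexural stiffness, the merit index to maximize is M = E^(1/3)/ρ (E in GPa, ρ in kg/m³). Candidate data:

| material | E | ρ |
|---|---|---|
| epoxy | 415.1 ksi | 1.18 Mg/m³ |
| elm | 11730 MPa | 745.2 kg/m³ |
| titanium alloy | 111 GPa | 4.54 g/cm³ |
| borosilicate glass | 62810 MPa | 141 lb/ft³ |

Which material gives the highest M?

elm

Normalizing units and computing the index:
  epoxy: E = 2.862 GPa, ρ = 1180 kg/m³
  elm: E = 11.73 GPa, ρ = 745.2 kg/m³
  titanium alloy: E = 111.0 GPa, ρ = 4540 kg/m³
  borosilicate glass: E = 62.81 GPa, ρ = 2259 kg/m³
  elm: M = 3.05×10⁻³
  borosilicate glass: M = 1.76×10⁻³
  epoxy: M = 1.20×10⁻³
  titanium alloy: M = 1.06×10⁻³
Elm ranks first.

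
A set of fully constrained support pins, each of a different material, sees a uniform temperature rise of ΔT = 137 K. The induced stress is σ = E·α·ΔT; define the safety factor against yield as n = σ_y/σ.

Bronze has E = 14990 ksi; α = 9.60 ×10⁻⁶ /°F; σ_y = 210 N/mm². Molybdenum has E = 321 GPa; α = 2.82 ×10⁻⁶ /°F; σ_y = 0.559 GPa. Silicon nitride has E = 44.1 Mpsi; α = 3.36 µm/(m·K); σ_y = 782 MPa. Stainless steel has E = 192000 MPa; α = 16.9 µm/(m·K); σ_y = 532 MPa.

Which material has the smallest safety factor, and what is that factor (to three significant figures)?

bronze, n = 0.858

Converting E to GPa, α to ×10⁻⁶/K, σ_y to MPa, then σ and n for each:
  bronze: E = 103.4, α = 17.3, σ_y = 210.0 → σ = 245 MPa, n = 0.858
  molybdenum: E = 321.0, α = 5.08, σ_y = 559.0 → σ = 223 MPa, n = 2.50
  silicon nitride: E = 304.1, α = 3.36, σ_y = 782.0 → σ = 140 MPa, n = 5.59
  stainless steel: E = 192.0, α = 16.9, σ_y = 532.0 → σ = 445 MPa, n = 1.20
The minimum is bronze at n = 0.858.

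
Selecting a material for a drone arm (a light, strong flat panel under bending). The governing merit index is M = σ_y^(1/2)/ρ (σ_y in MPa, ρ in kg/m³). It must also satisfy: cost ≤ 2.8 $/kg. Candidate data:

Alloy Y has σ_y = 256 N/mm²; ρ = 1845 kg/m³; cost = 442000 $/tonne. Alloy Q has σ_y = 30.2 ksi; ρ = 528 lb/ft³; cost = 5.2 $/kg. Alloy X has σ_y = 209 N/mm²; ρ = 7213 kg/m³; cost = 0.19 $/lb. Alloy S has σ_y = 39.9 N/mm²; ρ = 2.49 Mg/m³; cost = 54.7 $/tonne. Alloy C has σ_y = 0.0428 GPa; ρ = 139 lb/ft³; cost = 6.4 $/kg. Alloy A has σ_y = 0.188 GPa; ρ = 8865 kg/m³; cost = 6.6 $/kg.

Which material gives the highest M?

Screen on constraints: cost ≤ 2.8 $/kg. Survivors: alloy X, alloy S.
Convert each candidate to consistent units, then evaluate M:
  alloy X: σ_y = 209.0 MPa, ρ = 7213 kg/m³
  alloy S: σ_y = 39.90 MPa, ρ = 2490 kg/m³
  alloy S: M = 2.54×10⁻³
  alloy X: M = 2.00×10⁻³
Alloy S ranks first.

alloy S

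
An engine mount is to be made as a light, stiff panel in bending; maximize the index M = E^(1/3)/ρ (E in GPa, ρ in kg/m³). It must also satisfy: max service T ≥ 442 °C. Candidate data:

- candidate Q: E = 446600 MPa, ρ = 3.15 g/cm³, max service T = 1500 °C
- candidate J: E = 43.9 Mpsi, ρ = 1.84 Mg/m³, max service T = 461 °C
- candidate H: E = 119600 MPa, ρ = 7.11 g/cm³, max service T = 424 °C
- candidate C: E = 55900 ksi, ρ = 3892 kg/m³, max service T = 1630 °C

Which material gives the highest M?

candidate J

Screen on constraints: max service T ≥ 442 °C. Survivors: candidate Q, candidate J, candidate C.
In SI units:
  candidate Q: E = 446.6 GPa, ρ = 3150 kg/m³
  candidate J: E = 302.7 GPa, ρ = 1840 kg/m³
  candidate C: E = 385.4 GPa, ρ = 3892 kg/m³
  candidate J: M = 3.65×10⁻³
  candidate Q: M = 2.43×10⁻³
  candidate C: M = 1.87×10⁻³
Candidate J has the largest M.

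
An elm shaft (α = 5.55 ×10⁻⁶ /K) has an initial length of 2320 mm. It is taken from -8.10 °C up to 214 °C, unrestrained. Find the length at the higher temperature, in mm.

2322.9 mm

ΔT = 214 − (-8.10) = 222.1 K.
ΔL = α·L₀·ΔT = 5.55×10⁻⁶ × 2320 mm × 222.1 K = 2.86 mm.
L = L₀ + ΔL = 2320 + 2.86 = 2322.9 mm.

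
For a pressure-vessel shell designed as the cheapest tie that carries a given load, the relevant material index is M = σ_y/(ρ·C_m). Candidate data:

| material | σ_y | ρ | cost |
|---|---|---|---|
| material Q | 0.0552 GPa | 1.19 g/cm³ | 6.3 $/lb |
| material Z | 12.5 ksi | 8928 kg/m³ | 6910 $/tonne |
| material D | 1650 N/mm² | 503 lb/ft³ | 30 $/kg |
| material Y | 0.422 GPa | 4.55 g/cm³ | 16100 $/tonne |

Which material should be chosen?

material D

In SI units:
  material Q: σ_y = 55.20 MPa, ρ = 1190 kg/m³, cost = 13.89 $/kg
  material Z: σ_y = 86.18 MPa, ρ = 8928 kg/m³, cost = 6.910 $/kg
  material D: σ_y = 1650 MPa, ρ = 8057 kg/m³, cost = 30.00 $/kg
  material Y: σ_y = 422.0 MPa, ρ = 4550 kg/m³, cost = 16.10 $/kg
  material D: M = 6.83 kN·m per $
  material Y: M = 5.76 kN·m per $
  material Q: M = 3.34 kN·m per $
  material Z: M = 1.40 kN·m per $
The maximum is for material D.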